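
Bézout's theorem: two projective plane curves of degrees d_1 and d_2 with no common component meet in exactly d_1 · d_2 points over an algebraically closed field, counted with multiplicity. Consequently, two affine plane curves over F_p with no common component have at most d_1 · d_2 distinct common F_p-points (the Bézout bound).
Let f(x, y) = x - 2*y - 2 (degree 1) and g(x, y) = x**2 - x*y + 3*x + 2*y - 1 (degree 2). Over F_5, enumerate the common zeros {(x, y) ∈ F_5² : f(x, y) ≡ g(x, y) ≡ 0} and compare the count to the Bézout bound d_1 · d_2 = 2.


Common zeros: {(1, 2), (4, 1)}; count = 2; Bézout bound = 2.

deg(f) = 1, deg(g) = 2, so Bézout bound = 2.
Scan x ∈ F_5. For each x, list the y ∈ F_5 with f(x, y) ≡ 0 and those with g(x, y) ≡ 0 (mod 5); the common zeros in that column are the intersection.
  x = 0: f ≡ 0 at y ∈ {4}; g ≡ 0 at y ∈ {3}; common: ∅.
  x = 1: f ≡ 0 at y ∈ {2}; g ≡ 0 at y ∈ {2}; common: {2}.
  x = 2: f ≡ 0 at y ∈ {0}; g ≡ 0 at y ∈ ∅; common: ∅.
  x = 3: f ≡ 0 at y ∈ {3}; g ≡ 0 at y ∈ {2}; common: ∅.
  x = 4: f ≡ 0 at y ∈ {1}; g ≡ 0 at y ∈ {1}; common: {1}.
Collecting: common zeros = {(1, 2), (4, 1)}, so the count is 2.
Comparison with the Bézout bound: 2 ≤ 2 = deg(f)·deg(g), as expected for curves with no common component (the bound is attained).


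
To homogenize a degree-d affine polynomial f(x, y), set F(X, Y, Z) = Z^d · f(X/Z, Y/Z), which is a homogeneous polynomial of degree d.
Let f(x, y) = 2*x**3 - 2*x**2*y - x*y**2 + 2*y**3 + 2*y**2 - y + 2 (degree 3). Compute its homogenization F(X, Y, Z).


F(X, Y, Z) = 2*X**3 - 2*X**2*Y - X*Y**2 + 2*Y**3 + 2*Y**2*Z - Y*Z**2 + 2*Z**3

deg(f) = 3.
Substitute x = X/Z, y = Y/Z into f, then multiply by Z^3.
  monomial 2·x^3·y^0 ↦ 2·X^3·Y^0·Z^0.
  monomial -2·x^2·y^1 ↦ -2·X^2·Y^1·Z^0.
  monomial -1·x^1·y^2 ↦ -1·X^1·Y^2·Z^0.
  monomial 2·x^0·y^3 ↦ 2·X^0·Y^3·Z^0.
  monomial 2·x^0·y^2 ↦ 2·X^0·Y^2·Z^1.
  monomial -1·x^0·y^1 ↦ -1·X^0·Y^1·Z^2.
  monomial 2·x^0·y^0 ↦ 2·X^0·Y^0·Z^3.
Collecting: F(X, Y, Z) = 2*X**3 - 2*X**2*Y - X*Y**2 + 2*Y**3 + 2*Y**2*Z - Y*Z**2 + 2*Z**3.


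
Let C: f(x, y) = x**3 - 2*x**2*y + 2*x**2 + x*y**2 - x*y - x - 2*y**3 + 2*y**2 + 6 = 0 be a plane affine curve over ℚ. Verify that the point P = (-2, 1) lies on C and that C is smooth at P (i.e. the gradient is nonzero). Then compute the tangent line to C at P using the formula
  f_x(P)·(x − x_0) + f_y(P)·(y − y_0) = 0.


Tangent line at P: 11*x - 12*y + 34 = 0.

Step 1: f(-2, 1) = 0, so P lies on C.
Step 2: partial derivatives
  f_x(x, y) = 3*x**2 - 4*x*y + 4*x + y**2 - y - 1, f_y(x, y) = -2*x**2 + 2*x*y - x - 6*y**2 + 4*y.
  f_x(P) = 11, f_y(P) = -12 (gradient nonzero, so P is smooth).
Step 3: tangent line at P: 11·(x − -2) + -12·(y − 1) = 0.
Expanding: 11*x - 12*y + 34 = 0.


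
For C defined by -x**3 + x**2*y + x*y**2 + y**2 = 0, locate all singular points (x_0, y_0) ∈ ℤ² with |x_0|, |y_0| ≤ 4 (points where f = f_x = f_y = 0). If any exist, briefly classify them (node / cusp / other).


Singular points: {(0, 0)}; classification: cusp.

Compute partial derivatives:
  f_x = -3*x**2 + 2*x*y + y**2.
  f_y = x**2 + 2*x*y + 2*y.
Scan x_0 ∈ {−4, ..., 4}. For each x_0, f_y(x_0, y) is a polynomial in y; find its integer roots y ∈ {−4, ..., 4}, then test f_x and f at those candidates.
  x = -4: f_y(-4, y) = 16 - 6*y; no integer root y with |y| ≤ 4.
  x = -3: f_y(-3, y) = 9 - 4*y; no integer root y with |y| ≤ 4.
  x = -2: f_y(-2, y) = 4 - 2*y; vanishes at y ∈ {2}. (-2, 2): f_x = -16 ≠ 0.
  x = -1: f_y(-1, y) = 1; no integer root y with |y| ≤ 4.
  x = 0: f_y(0, y) = 2*y; vanishes at y ∈ {0}. (0, 0): f_x = 0, f = 0 — SINGULAR.
  x = 1: f_y(1, y) = 4*y + 1; no integer root y with |y| ≤ 4.
  x = 2: f_y(2, y) = 6*y + 4; no integer root y with |y| ≤ 4.
  x = 3: f_y(3, y) = 8*y + 9; no integer root y with |y| ≤ 4.
  x = 4: f_y(4, y) = 10*y + 16; no integer root y with |y| ≤ 4.
Only singular point on the grid: (0, 0).
Classify: substitute x = 0 + u, y = 0 + v and expand: f = -u**3 + u**2*v + u*v**2 + v**2.
No constant or linear terms (consistent with a singular point). Quadratic part: v**2. Cubic part: -u**3 + u**2*v + u*v**2.
The quadratic part v**2 is a perfect square, so there is a single (double) tangent line v = 0, i.e. y = 0. Restricting the cubic part to that line (v = 0) leaves -u**3 ≠ 0, so f is not divisible by v and the branch is v² ≈ u**3 to lowest order — this is a cusp.
Classification: cusp.


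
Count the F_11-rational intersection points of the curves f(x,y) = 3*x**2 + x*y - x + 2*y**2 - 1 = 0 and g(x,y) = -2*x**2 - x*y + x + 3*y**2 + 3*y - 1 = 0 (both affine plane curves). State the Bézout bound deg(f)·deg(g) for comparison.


Common zeros: ∅; count = 0; Bézout bound = 4.

deg(f) = 2, deg(g) = 2, so Bézout bound = 4.
Scan x ∈ F_11. For each x, list the y ∈ F_11 with f(x, y) ≡ 0 and those with g(x, y) ≡ 0 (mod 11); the common zeros in that column are the intersection.
  x = 0: f ≡ 0 at y ∈ ∅; g ≡ 0 at y ∈ ∅; common: ∅.
  x = 1: f ≡ 0 at y ∈ {2, 3}; g ≡ 0 at y ∈ ∅; common: ∅.
  x = 2: f ≡ 0 at y ∈ {3, 7}; g ≡ 0 at y ∈ ∅; common: ∅.
  x = 3: f ≡ 0 at y ∈ {5, 10}; g ≡ 0 at y ∈ {3, 8}; common: ∅.
  x = 4: f ≡ 0 at y ∈ ∅; g ≡ 0 at y ∈ ∅; common: ∅.
  x = 5: f ≡ 0 at y ∈ {4, 10}; g ≡ 0 at y ∈ ∅; common: ∅.
  x = 6: f ≡ 0 at y ∈ {2, 6}; g ≡ 0 at y ∈ ∅; common: ∅.
  x = 7: f ≡ 0 at y ∈ {6, 7}; g ≡ 0 at y ∈ {2, 3}; common: ∅.
  x = 8: f ≡ 0 at y ∈ ∅; g ≡ 0 at y ∈ {0, 9}; common: ∅.
  x = 9: f ≡ 0 at y ∈ ∅; g ≡ 0 at y ∈ {0, 2}; common: ∅.
  x = 10: f ≡ 0 at y ∈ ∅; g ≡ 0 at y ∈ {8, 9}; common: ∅.
Collecting: common zeros = ∅, so the count is 0.
Comparison with the Bézout bound: 0 ≤ 4 = deg(f)·deg(g), as expected for curves with no common component (the affine F_11-count falls short of the bound because intersections may lie at infinity, over extension fields, or carry multiplicity).


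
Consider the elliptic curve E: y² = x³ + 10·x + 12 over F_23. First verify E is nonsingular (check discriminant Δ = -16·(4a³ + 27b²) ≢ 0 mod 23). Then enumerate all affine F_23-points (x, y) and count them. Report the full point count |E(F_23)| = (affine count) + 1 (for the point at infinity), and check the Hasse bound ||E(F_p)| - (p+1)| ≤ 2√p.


Affine points = {(0, 9), (0, 14), (1, 0), (3, 0), (4, 1), (4, 22), (5, 7), (5, 16), (6, 9), (6, 14), (8, 11), (8, 12), (9, 7), (9, 16), (10, 10), (10, 13), (11, 2), (11, 21), (13, 4), (13, 19), (15, 8), (15, 15), (16, 6), (16, 17), (17, 9), (17, 14), (19, 0), (20, 1), (20, 22), (22, 1), (22, 22)}; affine count = 31; |E(F_23)| = 32.

Discriminant check: Δ ∝ 4a³ + 27b² = 4·10³ + 27·12² = 4·1000 + 27·144 ≡ 22 (mod 23). Nonzero ⇒ E is nonsingular.
For each x ∈ F_23, compute rhs = x³ + 10·x + 12 mod 23, then count y ∈ F_23 with y² ≡ rhs.
  x = 0: rhs = 12, matching y values: 9, 14 (2 points).
  x = 1: rhs = 0, matching y values: 0 (1 points).
  x = 2: rhs = 17, matching y values: none (0 points).
  x = 3: rhs = 0, matching y values: 0 (1 points).
  x = 4: rhs = 1, matching y values: 1, 22 (2 points).
  x = 5: rhs = 3, matching y values: 7, 16 (2 points).
  x = 6: rhs = 12, matching y values: 9, 14 (2 points).
  x = 7: rhs = 11, matching y values: none (0 points).
  x = 8: rhs = 6, matching y values: 11, 12 (2 points).
  x = 9: rhs = 3, matching y values: 7, 16 (2 points).
  x = 10: rhs = 8, matching y values: 10, 13 (2 points).
  x = 11: rhs = 4, matching y values: 2, 21 (2 points).
  x = 12: rhs = 20, matching y values: none (0 points).
  x = 13: rhs = 16, matching y values: 4, 19 (2 points).
  x = 14: rhs = 21, matching y values: none (0 points).
  x = 15: rhs = 18, matching y values: 8, 15 (2 points).
  x = 16: rhs = 13, matching y values: 6, 17 (2 points).
  x = 17: rhs = 12, matching y values: 9, 14 (2 points).
  x = 18: rhs = 21, matching y values: none (0 points).
  x = 19: rhs = 0, matching y values: 0 (1 points).
  x = 20: rhs = 1, matching y values: 1, 22 (2 points).
  x = 21: rhs = 7, matching y values: none (0 points).
  x = 22: rhs = 1, matching y values: 1, 22 (2 points).
Total affine count: 31.
Full point count |E(F_23)| = 31 + 1 = 32.
Hasse bound: |32 − (23+1)| = |8| = 8 ≤ 2√23 ≈ 9.5917 ✓.


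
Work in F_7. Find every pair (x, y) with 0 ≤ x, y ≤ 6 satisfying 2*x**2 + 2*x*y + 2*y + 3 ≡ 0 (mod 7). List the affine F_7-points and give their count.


Affine F_7-points: {(0, 2), (1, 4), (2, 4), (3, 0), (4, 0), (5, 2)}; count = 6.

For each of the 49 pairs (x, y) ∈ F_7², evaluate f(x, y) mod 7. Record the zeros.
  x = 0: [0↦3, 1↦5, 2↦0, 3↦2, 4↦4, 5↦6, 6↦1]  zeros at y ∈ {2}
  x = 1: [0↦5, 1↦2, 2↦6, 3↦3, 4↦0, 5↦4, 6↦1]  zeros at y ∈ {4}
  x = 2: [0↦4, 1↦3, 2↦2, 3↦1, 4↦0, 5↦6, 6↦5]  zeros at y ∈ {4}
  x = 3: [0↦0, 1↦1, 2↦2, 3↦3, 4↦4, 5↦5, 6↦6]  zeros at y ∈ {0}
  x = 4: [0↦0, 1↦3, 2↦6, 3↦2, 4↦5, 5↦1, 6↦4]  zeros at y ∈ {0}
  x = 5: [0↦4, 1↦2, 2↦0, 3↦5, 4↦3, 5↦1, 6↦6]  zeros at y ∈ {2}
  x = 6: [0↦5, 1↦5, 2↦5, 3↦5, 4↦5, 5↦5, 6↦5]  zeros at y ∈ ∅
Collecting zeros: affine points = {(0, 2), (1, 4), (2, 4), (3, 0), (4, 0), (5, 2)}.
Total count |C(F_7)_aff| = 6.


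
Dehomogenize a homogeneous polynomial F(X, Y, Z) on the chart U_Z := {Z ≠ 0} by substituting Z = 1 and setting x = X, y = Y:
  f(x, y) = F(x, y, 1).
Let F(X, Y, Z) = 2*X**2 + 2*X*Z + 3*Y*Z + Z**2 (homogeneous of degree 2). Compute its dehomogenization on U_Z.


f(x, y) = 2*x**2 + 2*x + 3*y + 1

On U_Z we set Z = 1. Each monomial c·X^i·Y^j·Z^k in F becomes c·x^i·y^j·1^k = c·x^i·y^j.
Substituting Z = 1: F(X, Y, 1) = 2*x**2 + 2*x + 3*y + 1.
Note: deg(f) ≤ deg(F) = 2; strict inequality happens when F is divisible by Z (lost terms).


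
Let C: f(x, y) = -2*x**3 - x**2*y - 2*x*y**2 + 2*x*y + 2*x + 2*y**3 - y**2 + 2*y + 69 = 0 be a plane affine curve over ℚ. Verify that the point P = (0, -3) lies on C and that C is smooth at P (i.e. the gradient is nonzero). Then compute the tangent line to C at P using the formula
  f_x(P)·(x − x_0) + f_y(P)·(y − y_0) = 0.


Tangent line at P: -22*x + 62*y + 186 = 0.

Step 1: f(0, -3) = 0, so P lies on C.
Step 2: partial derivatives
  f_x(x, y) = -6*x**2 - 2*x*y - 2*y**2 + 2*y + 2, f_y(x, y) = -x**2 - 4*x*y + 2*x + 6*y**2 - 2*y + 2.
  f_x(P) = -22, f_y(P) = 62 (gradient nonzero, so P is smooth).
Step 3: tangent line at P: -22·(x − 0) + 62·(y − -3) = 0.
Expanding: -22*x + 62*y + 186 = 0.


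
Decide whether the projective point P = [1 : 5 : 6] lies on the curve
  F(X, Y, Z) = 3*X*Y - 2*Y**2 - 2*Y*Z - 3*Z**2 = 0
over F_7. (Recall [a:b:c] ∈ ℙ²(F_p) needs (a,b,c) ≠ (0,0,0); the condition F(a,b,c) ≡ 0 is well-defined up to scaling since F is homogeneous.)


F(1,5,6) ≡ 0 (mod 7); P is on the curve.

Evaluate F(1, 5, 6) term-by-term (mod 7).
  3*X*Y ↦ 3·1·5·1 = 15
  -2*Y**2 ↦ -2·1·25·1 = -50
  -2*Y*Z ↦ -2·1·5·6 = -60
  -3*Z**2 ↦ -3·1·1·36 = -108
Sum: F(1, 5, 6) = (15) + (-50) + (-60) + (-108) = -203.
Reducing mod 7: -203 ≡ 0 (mod 7).
Since F(a, b, c) ≡ 0 (mod 7), P lies on the curve.


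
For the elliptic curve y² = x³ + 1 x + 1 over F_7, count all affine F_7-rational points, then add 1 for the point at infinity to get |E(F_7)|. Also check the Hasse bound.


Affine points = {(0, 1), (0, 6), (2, 2), (2, 5)}; affine count = 4; |E(F_7)| = 5.

Discriminant check: Δ ∝ 4a³ + 27b² = 4·1³ + 27·1² = 4·1 + 27·1 ≡ 3 (mod 7). Nonzero ⇒ E is nonsingular.
For each x ∈ F_7, compute rhs = x³ + 1·x + 1 mod 7, then count y ∈ F_7 with y² ≡ rhs.
  x = 0: rhs = 1, matching y values: 1, 6 (2 points).
  x = 1: rhs = 3, matching y values: none (0 points).
  x = 2: rhs = 4, matching y values: 2, 5 (2 points).
  x = 3: rhs = 3, matching y values: none (0 points).
  x = 4: rhs = 6, matching y values: none (0 points).
  x = 5: rhs = 5, matching y values: none (0 points).
  x = 6: rhs = 6, matching y values: none (0 points).
Total affine count: 4.
Full point count |E(F_7)| = 4 + 1 = 5.
Hasse bound: |5 − (7+1)| = |-3| = 3 ≤ 2√7 ≈ 5.2915 ✓.


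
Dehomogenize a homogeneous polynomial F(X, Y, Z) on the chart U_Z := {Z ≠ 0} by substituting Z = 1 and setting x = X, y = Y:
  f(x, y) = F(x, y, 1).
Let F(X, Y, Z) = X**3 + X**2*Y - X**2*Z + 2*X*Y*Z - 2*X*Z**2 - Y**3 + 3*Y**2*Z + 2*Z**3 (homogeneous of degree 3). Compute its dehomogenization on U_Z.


f(x, y) = x**3 + x**2*y - x**2 + 2*x*y - 2*x - y**3 + 3*y**2 + 2

On U_Z we set Z = 1. Each monomial c·X^i·Y^j·Z^k in F becomes c·x^i·y^j·1^k = c·x^i·y^j.
Substituting Z = 1: F(X, Y, 1) = x**3 + x**2*y - x**2 + 2*x*y - 2*x - y**3 + 3*y**2 + 2.
Note: deg(f) ≤ deg(F) = 3; strict inequality happens when F is divisible by Z (lost terms).


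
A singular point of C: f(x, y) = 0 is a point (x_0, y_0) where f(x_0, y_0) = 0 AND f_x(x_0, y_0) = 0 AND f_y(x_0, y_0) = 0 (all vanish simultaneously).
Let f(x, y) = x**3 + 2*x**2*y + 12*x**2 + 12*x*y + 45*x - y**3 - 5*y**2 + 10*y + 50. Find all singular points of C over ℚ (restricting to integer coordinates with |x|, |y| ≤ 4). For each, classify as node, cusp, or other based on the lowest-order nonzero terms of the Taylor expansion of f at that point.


Singular points: {(-3, -2)}; classification: node.

Compute partial derivatives:
  f_x = 3*x**2 + 4*x*y + 24*x + 12*y + 45.
  f_y = 2*x**2 + 12*x - 3*y**2 - 10*y + 10.
Scan x_0 ∈ {−4, ..., 4}. For each x_0, f_y(x_0, y) is a polynomial in y; find its integer roots y ∈ {−4, ..., 4}, then test f_x and f at those candidates.
  x = -4: f_y(-4, y) = -3*y**2 - 10*y - 6; no integer root y with |y| ≤ 4.
  x = -3: f_y(-3, y) = -3*y**2 - 10*y - 8; vanishes at y ∈ {-2}. (-3, -2): f_x = 0, f = 0 — SINGULAR.
  x = -2: f_y(-2, y) = -3*y**2 - 10*y - 6; no integer root y with |y| ≤ 4.
  x = -1: f_y(-1, y) = -3*y**2 - 10*y; vanishes at y ∈ {0}. (-1, 0): f_x = 24 ≠ 0.
  x = 0: f_y(0, y) = -3*y**2 - 10*y + 10; no integer root y with |y| ≤ 4.
  x = 1: f_y(1, y) = -3*y**2 - 10*y + 24; no integer root y with |y| ≤ 4.
  x = 2: f_y(2, y) = -3*y**2 - 10*y + 42; no integer root y with |y| ≤ 4.
  x = 3: f_y(3, y) = -3*y**2 - 10*y + 64; no integer root y with |y| ≤ 4.
  x = 4: f_y(4, y) = -3*y**2 - 10*y + 90; no integer root y with |y| ≤ 4.
Only singular point on the grid: (-3, -2).
Classify: substitute x = -3 + u, y = -2 + v and expand: f = u**3 + 2*u**2*v - u**2 - v**3 + v**2.
No constant or linear terms (consistent with a singular point). Quadratic part: -u**2 + v**2. Cubic part: u**3 + 2*u**2*v - v**3.
The quadratic part v**2 - u**2 = (v − u)(v + u) splits into two distinct linear factors, so there are two distinct tangent lines y − -2 = ±(x − -3) — this is a node (ordinary double point).
Classification: node.


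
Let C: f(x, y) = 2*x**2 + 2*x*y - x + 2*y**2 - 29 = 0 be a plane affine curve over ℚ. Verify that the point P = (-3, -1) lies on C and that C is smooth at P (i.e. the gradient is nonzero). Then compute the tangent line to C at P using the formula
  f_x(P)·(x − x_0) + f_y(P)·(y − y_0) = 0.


Tangent line at P: -15*x - 10*y - 55 = 0.

Step 1: f(-3, -1) = 0, so P lies on C.
Step 2: partial derivatives
  f_x(x, y) = 4*x + 2*y - 1, f_y(x, y) = 2*x + 4*y.
  f_x(P) = -15, f_y(P) = -10 (gradient nonzero, so P is smooth).
Step 3: tangent line at P: -15·(x − -3) + -10·(y − -1) = 0.
Expanding: -15*x - 10*y - 55 = 0.


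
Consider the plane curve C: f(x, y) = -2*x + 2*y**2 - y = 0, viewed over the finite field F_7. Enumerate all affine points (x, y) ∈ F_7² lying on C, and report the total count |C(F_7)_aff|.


Affine F_7-points: {(0, 0), (0, 4), (3, 2), (4, 1), (4, 3), (5, 5), (5, 6)}; count = 7.

For each of the 49 pairs (x, y) ∈ F_7², evaluate f(x, y) mod 7. Record the zeros.
  x = 0: [0↦0, 1↦1, 2↦6, 3↦1, 4↦0, 5↦3, 6↦3]  zeros at y ∈ {0, 4}
  x = 1: [0↦5, 1↦6, 2↦4, 3↦6, 4↦5, 5↦1, 6↦1]  zeros at y ∈ ∅
  x = 2: [0↦3, 1↦4, 2↦2, 3↦4, 4↦3, 5↦6, 6↦6]  zeros at y ∈ ∅
  x = 3: [0↦1, 1↦2, 2↦0, 3↦2, 4↦1, 5↦4, 6↦4]  zeros at y ∈ {2}
  x = 4: [0↦6, 1↦0, 2↦5, 3↦0, 4↦6, 5↦2, 6↦2]  zeros at y ∈ {1, 3}
  x = 5: [0↦4, 1↦5, 2↦3, 3↦5, 4↦4, 5↦0, 6↦0]  zeros at y ∈ {5, 6}
  x = 6: [0↦2, 1↦3, 2↦1, 3↦3, 4↦2, 5↦5, 6↦5]  zeros at y ∈ ∅
Collecting zeros: affine points = {(0, 0), (0, 4), (3, 2), (4, 1), (4, 3), (5, 5), (5, 6)}.
Total count |C(F_7)_aff| = 7.


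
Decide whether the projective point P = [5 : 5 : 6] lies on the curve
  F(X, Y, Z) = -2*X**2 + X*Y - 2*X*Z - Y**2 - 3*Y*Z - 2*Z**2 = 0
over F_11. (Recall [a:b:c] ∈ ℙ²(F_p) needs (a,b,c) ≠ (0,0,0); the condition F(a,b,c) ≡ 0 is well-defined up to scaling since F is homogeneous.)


F(5,5,6) ≡ 3 (mod 11); P is NOT on the curve.

Evaluate F(5, 5, 6) term-by-term (mod 11).
  -2*X**2 ↦ -2·25·1·1 = -50
  X*Y ↦ 1·5·5·1 = 25
  -2*X*Z ↦ -2·5·1·6 = -60
  -Y**2 ↦ -1·1·25·1 = -25
  -3*Y*Z ↦ -3·1·5·6 = -90
  -2*Z**2 ↦ -2·1·1·36 = -72
Sum: F(5, 5, 6) = (-50) + (25) + (-60) + (-25) + (-90) + (-72) = -272.
Reducing mod 11: -272 ≡ 3 (mod 11).
Since F(a, b, c) ≡ 3 ≠ 0 (mod 11), P does NOT lie on the curve.


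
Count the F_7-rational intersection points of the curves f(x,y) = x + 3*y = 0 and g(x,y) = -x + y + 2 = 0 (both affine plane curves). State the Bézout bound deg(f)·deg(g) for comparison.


Common zeros: {(5, 3)}; count = 1; Bézout bound = 1.

deg(f) = 1, deg(g) = 1, so Bézout bound = 1.
Scan x ∈ F_7. For each x, list the y ∈ F_7 with f(x, y) ≡ 0 and those with g(x, y) ≡ 0 (mod 7); the common zeros in that column are the intersection.
  x = 0: f ≡ 0 at y ∈ {0}; g ≡ 0 at y ∈ {5}; common: ∅.
  x = 1: f ≡ 0 at y ∈ {2}; g ≡ 0 at y ∈ {6}; common: ∅.
  x = 2: f ≡ 0 at y ∈ {4}; g ≡ 0 at y ∈ {0}; common: ∅.
  x = 3: f ≡ 0 at y ∈ {6}; g ≡ 0 at y ∈ {1}; common: ∅.
  x = 4: f ≡ 0 at y ∈ {1}; g ≡ 0 at y ∈ {2}; common: ∅.
  x = 5: f ≡ 0 at y ∈ {3}; g ≡ 0 at y ∈ {3}; common: {3}.
  x = 6: f ≡ 0 at y ∈ {5}; g ≡ 0 at y ∈ {4}; common: ∅.
Collecting: common zeros = {(5, 3)}, so the count is 1.
Comparison with the Bézout bound: 1 ≤ 1 = deg(f)·deg(g), as expected for curves with no common component (the bound is attained).


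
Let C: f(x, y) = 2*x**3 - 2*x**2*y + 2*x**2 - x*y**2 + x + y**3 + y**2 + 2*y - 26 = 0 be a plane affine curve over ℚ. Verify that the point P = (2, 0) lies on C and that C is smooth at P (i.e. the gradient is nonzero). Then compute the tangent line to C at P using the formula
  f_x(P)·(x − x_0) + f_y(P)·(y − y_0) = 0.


Tangent line at P: 33*x - 6*y - 66 = 0.

Step 1: f(2, 0) = 0, so P lies on C.
Step 2: partial derivatives
  f_x(x, y) = 6*x**2 - 4*x*y + 4*x - y**2 + 1, f_y(x, y) = -2*x**2 - 2*x*y + 3*y**2 + 2*y + 2.
  f_x(P) = 33, f_y(P) = -6 (gradient nonzero, so P is smooth).
Step 3: tangent line at P: 33·(x − 2) + -6·(y − 0) = 0.
Expanding: 33*x - 6*y - 66 = 0.


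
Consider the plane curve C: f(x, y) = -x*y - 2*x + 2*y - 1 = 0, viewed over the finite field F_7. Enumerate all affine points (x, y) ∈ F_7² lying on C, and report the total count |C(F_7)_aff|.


Affine F_7-points: {(0, 4), (1, 3), (3, 0), (4, 6), (5, 1), (6, 2)}; count = 6.

For each of the 49 pairs (x, y) ∈ F_7², evaluate f(x, y) mod 7. Record the zeros.
  x = 0: [0↦6, 1↦1, 2↦3, 3↦5, 4↦0, 5↦2, 6↦4]  zeros at y ∈ {4}
  x = 1: [0↦4, 1↦5, 2↦6, 3↦0, 4↦1, 5↦2, 6↦3]  zeros at y ∈ {3}
  x = 2: [0↦2, 1↦2, 2↦2, 3↦2, 4↦2, 5↦2, 6↦2]  zeros at y ∈ ∅
  x = 3: [0↦0, 1↦6, 2↦5, 3↦4, 4↦3, 5↦2, 6↦1]  zeros at y ∈ {0}
  x = 4: [0↦5, 1↦3, 2↦1, 3↦6, 4↦4, 5↦2, 6↦0]  zeros at y ∈ {6}
  x = 5: [0↦3, 1↦0, 2↦4, 3↦1, 4↦5, 5↦2, 6↦6]  zeros at y ∈ {1}
  x = 6: [0↦1, 1↦4, 2↦0, 3↦3, 4↦6, 5↦2, 6↦5]  zeros at y ∈ {2}
Collecting zeros: affine points = {(0, 4), (1, 3), (3, 0), (4, 6), (5, 1), (6, 2)}.
Total count |C(F_7)_aff| = 6.


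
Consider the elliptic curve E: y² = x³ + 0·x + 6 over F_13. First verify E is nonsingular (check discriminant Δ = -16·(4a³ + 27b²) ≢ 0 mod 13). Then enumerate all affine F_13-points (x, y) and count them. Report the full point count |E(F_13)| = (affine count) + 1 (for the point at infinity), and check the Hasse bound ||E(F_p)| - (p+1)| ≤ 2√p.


Affine points = {(2, 1), (2, 12), (5, 1), (5, 12), (6, 1), (6, 12)}; affine count = 6; |E(F_13)| = 7.

Discriminant check: Δ ∝ 4a³ + 27b² = 4·0³ + 27·6² = 4·0 + 27·36 ≡ 10 (mod 13). Nonzero ⇒ E is nonsingular.
For each x ∈ F_13, compute rhs = x³ + 0·x + 6 mod 13, then count y ∈ F_13 with y² ≡ rhs.
  x = 0: rhs = 6, matching y values: none (0 points).
  x = 1: rhs = 7, matching y values: none (0 points).
  x = 2: rhs = 1, matching y values: 1, 12 (2 points).
  x = 3: rhs = 7, matching y values: none (0 points).
  x = 4: rhs = 5, matching y values: none (0 points).
  x = 5: rhs = 1, matching y values: 1, 12 (2 points).
  x = 6: rhs = 1, matching y values: 1, 12 (2 points).
  x = 7: rhs = 11, matching y values: none (0 points).
  x = 8: rhs = 11, matching y values: none (0 points).
  x = 9: rhs = 7, matching y values: none (0 points).
  x = 10: rhs = 5, matching y values: none (0 points).
  x = 11: rhs = 11, matching y values: none (0 points).
  x = 12: rhs = 5, matching y values: none (0 points).
Total affine count: 6.
Full point count |E(F_13)| = 6 + 1 = 7.
Hasse bound: |7 − (13+1)| = |-7| = 7 ≤ 2√13 ≈ 7.2111 ✓.


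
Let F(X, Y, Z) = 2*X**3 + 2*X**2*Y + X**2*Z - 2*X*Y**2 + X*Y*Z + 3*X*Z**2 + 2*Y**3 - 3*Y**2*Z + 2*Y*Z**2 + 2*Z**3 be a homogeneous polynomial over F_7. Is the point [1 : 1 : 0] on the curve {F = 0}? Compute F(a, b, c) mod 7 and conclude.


F(1,1,0) ≡ 4 (mod 7); P is NOT on the curve.

Evaluate F(1, 1, 0) term-by-term (mod 7).
  2*X**3 ↦ 2·1·1·1 = 2
  2*X**2*Y ↦ 2·1·1·1 = 2
  X**2*Z ↦ 1·1·1·0 = 0
  -2*X*Y**2 ↦ -2·1·1·1 = -2
  X*Y*Z ↦ 1·1·1·0 = 0
  3*X*Z**2 ↦ 3·1·1·0 = 0
  2*Y**3 ↦ 2·1·1·1 = 2
  -3*Y**2*Z ↦ -3·1·1·0 = 0
  2*Y*Z**2 ↦ 2·1·1·0 = 0
  2*Z**3 ↦ 2·1·1·0 = 0
Sum: F(1, 1, 0) = (2) + (2) + (0) + (-2) + (0) + (0) + (2) + (0) + (0) + (0) = 4.
Reducing mod 7: 4 ≡ 4 (mod 7).
Since F(a, b, c) ≡ 4 ≠ 0 (mod 7), P does NOT lie on the curve.


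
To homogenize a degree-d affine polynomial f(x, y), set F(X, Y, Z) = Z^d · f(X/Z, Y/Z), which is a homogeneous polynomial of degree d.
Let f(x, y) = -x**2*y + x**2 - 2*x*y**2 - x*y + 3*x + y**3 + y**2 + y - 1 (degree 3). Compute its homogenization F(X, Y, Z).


F(X, Y, Z) = -X**2*Y + X**2*Z - 2*X*Y**2 - X*Y*Z + 3*X*Z**2 + Y**3 + Y**2*Z + Y*Z**2 - Z**3

deg(f) = 3.
Substitute x = X/Z, y = Y/Z into f, then multiply by Z^3.
  monomial -1·x^2·y^1 ↦ -1·X^2·Y^1·Z^0.
  monomial 1·x^2·y^0 ↦ 1·X^2·Y^0·Z^1.
  monomial -2·x^1·y^2 ↦ -2·X^1·Y^2·Z^0.
  monomial -1·x^1·y^1 ↦ -1·X^1·Y^1·Z^1.
  monomial 3·x^1·y^0 ↦ 3·X^1·Y^0·Z^2.
  monomial 1·x^0·y^3 ↦ 1·X^0·Y^3·Z^0.
  monomial 1·x^0·y^2 ↦ 1·X^0·Y^2·Z^1.
  monomial 1·x^0·y^1 ↦ 1·X^0·Y^1·Z^2.
  monomial -1·x^0·y^0 ↦ -1·X^0·Y^0·Z^3.
Collecting: F(X, Y, Z) = -X**2*Y + X**2*Z - 2*X*Y**2 - X*Y*Z + 3*X*Z**2 + Y**3 + Y**2*Z + Y*Z**2 - Z**3.


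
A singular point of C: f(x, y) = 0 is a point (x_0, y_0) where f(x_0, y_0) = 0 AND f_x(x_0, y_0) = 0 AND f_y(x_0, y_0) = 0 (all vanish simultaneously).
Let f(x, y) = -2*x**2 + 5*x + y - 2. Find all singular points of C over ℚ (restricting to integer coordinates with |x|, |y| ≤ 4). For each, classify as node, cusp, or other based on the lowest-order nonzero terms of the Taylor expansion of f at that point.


No singular points in the scanned grid; C is smooth there.

Compute partial derivatives:
  f_x = 5 - 4*x.
  f_y = 1.
f_y = 1 is a nonzero constant, so f_y never vanishes: no point (x, y) can satisfy f = f_x = f_y = 0. In particular no (x, y) ∈ {−4, ..., 4}² is singular; the curve is smooth.


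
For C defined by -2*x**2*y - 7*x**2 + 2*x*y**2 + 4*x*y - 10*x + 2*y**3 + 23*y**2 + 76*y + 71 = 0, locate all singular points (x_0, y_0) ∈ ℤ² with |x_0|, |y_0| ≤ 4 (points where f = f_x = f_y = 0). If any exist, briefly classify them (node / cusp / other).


Singular points: {(-2, -3)}; classification: node.

Compute partial derivatives:
  f_x = -4*x*y - 14*x + 2*y**2 + 4*y - 10.
  f_y = -2*x**2 + 4*x*y + 4*x + 6*y**2 + 46*y + 76.
Scan x_0 ∈ {−4, ..., 4}. For each x_0, f_y(x_0, y) is a polynomial in y; find its integer roots y ∈ {−4, ..., 4}, then test f_x and f at those candidates.
  x = -4: f_y(-4, y) = 6*y**2 + 30*y + 28; no integer root y with |y| ≤ 4.
  x = -3: f_y(-3, y) = 6*y**2 + 34*y + 46; no integer root y with |y| ≤ 4.
  x = -2: f_y(-2, y) = 6*y**2 + 38*y + 60; vanishes at y ∈ {-3}. (-2, -3): f_x = 0, f = 0 — SINGULAR.
  x = -1: f_y(-1, y) = 6*y**2 + 42*y + 70; no integer root y with |y| ≤ 4.
  x = 0: f_y(0, y) = 6*y**2 + 46*y + 76; no integer root y with |y| ≤ 4.
  x = 1: f_y(1, y) = 6*y**2 + 50*y + 78; no integer root y with |y| ≤ 4.
  x = 2: f_y(2, y) = 6*y**2 + 54*y + 76; no integer root y with |y| ≤ 4.
  x = 3: f_y(3, y) = 6*y**2 + 58*y + 70; no integer root y with |y| ≤ 4.
  x = 4: f_y(4, y) = 6*y**2 + 62*y + 60; no integer root y with |y| ≤ 4.
Only singular point on the grid: (-2, -3).
Classify: substitute x = -2 + u, y = -3 + v and expand: f = -2*u**2*v - u**2 + 2*u*v**2 + 2*v**3 + v**2.
No constant or linear terms (consistent with a singular point). Quadratic part: -u**2 + v**2. Cubic part: -2*u**2*v + 2*u*v**2 + 2*v**3.
The quadratic part v**2 - u**2 = (v − u)(v + u) splits into two distinct linear factors, so there are two distinct tangent lines y − -3 = ±(x − -2) — this is a node (ordinary double point).
Classification: node.


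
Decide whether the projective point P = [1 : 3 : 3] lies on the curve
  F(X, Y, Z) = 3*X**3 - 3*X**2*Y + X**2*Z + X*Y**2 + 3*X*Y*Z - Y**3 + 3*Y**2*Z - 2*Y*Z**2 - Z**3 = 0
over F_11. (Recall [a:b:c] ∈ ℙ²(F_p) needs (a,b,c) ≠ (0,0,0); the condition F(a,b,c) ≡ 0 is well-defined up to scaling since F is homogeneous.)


F(1,3,3) ≡ 6 (mod 11); P is NOT on the curve.

Evaluate F(1, 3, 3) term-by-term (mod 11).
  3*X**3 ↦ 3·1·1·1 = 3
  -3*X**2*Y ↦ -3·1·3·1 = -9
  X**2*Z ↦ 1·1·1·3 = 3
  X*Y**2 ↦ 1·1·9·1 = 9
  3*X*Y*Z ↦ 3·1·3·3 = 27
  -Y**3 ↦ -1·1·27·1 = -27
  3*Y**2*Z ↦ 3·1·9·3 = 81
  -2*Y*Z**2 ↦ -2·1·3·9 = -54
  -Z**3 ↦ -1·1·1·27 = -27
Sum: F(1, 3, 3) = (3) + (-9) + (3) + (9) + (27) + (-27) + (81) + (-54) + (-27) = 6.
Reducing mod 11: 6 ≡ 6 (mod 11).
Since F(a, b, c) ≡ 6 ≠ 0 (mod 11), P does NOT lie on the curve.


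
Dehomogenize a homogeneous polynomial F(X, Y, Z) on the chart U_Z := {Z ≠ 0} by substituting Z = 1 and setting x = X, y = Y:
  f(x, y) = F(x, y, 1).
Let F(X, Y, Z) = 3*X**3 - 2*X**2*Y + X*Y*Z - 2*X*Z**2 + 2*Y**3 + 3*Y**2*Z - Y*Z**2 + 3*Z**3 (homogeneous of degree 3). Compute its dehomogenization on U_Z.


f(x, y) = 3*x**3 - 2*x**2*y + x*y - 2*x + 2*y**3 + 3*y**2 - y + 3

On U_Z we set Z = 1. Each monomial c·X^i·Y^j·Z^k in F becomes c·x^i·y^j·1^k = c·x^i·y^j.
Substituting Z = 1: F(X, Y, 1) = 3*x**3 - 2*x**2*y + x*y - 2*x + 2*y**3 + 3*y**2 - y + 3.
Note: deg(f) ≤ deg(F) = 3; strict inequality happens when F is divisible by Z (lost terms).


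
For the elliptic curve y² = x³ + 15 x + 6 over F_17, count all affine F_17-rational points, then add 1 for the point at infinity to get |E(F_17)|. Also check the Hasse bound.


Affine points = {(5, 6), (5, 11), (8, 3), (8, 14), (10, 0), (13, 1), (13, 16), (14, 6), (14, 11), (15, 6), (15, 11)}; affine count = 11; |E(F_17)| = 12.

Discriminant check: Δ ∝ 4a³ + 27b² = 4·15³ + 27·6² = 4·3375 + 27·36 ≡ 5 (mod 17). Nonzero ⇒ E is nonsingular.
For each x ∈ F_17, compute rhs = x³ + 15·x + 6 mod 17, then count y ∈ F_17 with y² ≡ rhs.
  x = 0: rhs = 6, matching y values: none (0 points).
  x = 1: rhs = 5, matching y values: none (0 points).
  x = 2: rhs = 10, matching y values: none (0 points).
  x = 3: rhs = 10, matching y values: none (0 points).
  x = 4: rhs = 11, matching y values: none (0 points).
  x = 5: rhs = 2, matching y values: 6, 11 (2 points).
  x = 6: rhs = 6, matching y values: none (0 points).
  x = 7: rhs = 12, matching y values: none (0 points).
  x = 8: rhs = 9, matching y values: 3, 14 (2 points).
  x = 9: rhs = 3, matching y values: none (0 points).
  x = 10: rhs = 0, matching y values: 0 (1 points).
  x = 11: rhs = 6, matching y values: none (0 points).
  x = 12: rhs = 10, matching y values: none (0 points).
  x = 13: rhs = 1, matching y values: 1, 16 (2 points).
  x = 14: rhs = 2, matching y values: 6, 11 (2 points).
  x = 15: rhs = 2, matching y values: 6, 11 (2 points).
  x = 16: rhs = 7, matching y values: none (0 points).
Total affine count: 11.
Full point count |E(F_17)| = 11 + 1 = 12.
Hasse bound: |12 − (17+1)| = |-6| = 6 ≤ 2√17 ≈ 8.2462 ✓.


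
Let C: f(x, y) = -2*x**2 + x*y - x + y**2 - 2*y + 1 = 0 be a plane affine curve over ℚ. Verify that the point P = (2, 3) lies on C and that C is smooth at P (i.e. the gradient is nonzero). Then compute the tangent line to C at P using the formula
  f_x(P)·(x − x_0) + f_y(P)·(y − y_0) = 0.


Tangent line at P: -6*x + 6*y - 6 = 0.

Step 1: f(2, 3) = 0, so P lies on C.
Step 2: partial derivatives
  f_x(x, y) = -4*x + y - 1, f_y(x, y) = x + 2*y - 2.
  f_x(P) = -6, f_y(P) = 6 (gradient nonzero, so P is smooth).
Step 3: tangent line at P: -6·(x − 2) + 6·(y − 3) = 0.
Expanding: -6*x + 6*y - 6 = 0.


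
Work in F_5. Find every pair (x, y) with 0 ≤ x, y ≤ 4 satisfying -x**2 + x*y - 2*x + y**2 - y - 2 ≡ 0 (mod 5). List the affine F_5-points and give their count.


Affine F_5-points: {(0, 2), (0, 4), (1, 0), (2, 0), (2, 4)}; count = 5.

For each of the 25 pairs (x, y) ∈ F_5², evaluate f(x, y) mod 5. Record the zeros.
  x = 0: [0↦3, 1↦3, 2↦0, 3↦4, 4↦0]  zeros at y ∈ {2, 4}
  x = 1: [0↦0, 1↦1, 2↦4, 3↦4, 4↦1]  zeros at y ∈ {0}
  x = 2: [0↦0, 1↦2, 2↦1, 3↦2, 4↦0]  zeros at y ∈ {0, 4}
  x = 3: [0↦3, 1↦1, 2↦1, 3↦3, 4↦2]  zeros at y ∈ ∅
  x = 4: [0↦4, 1↦3, 2↦4, 3↦2, 4↦2]  zeros at y ∈ ∅
Collecting zeros: affine points = {(0, 2), (0, 4), (1, 0), (2, 0), (2, 4)}.
Total count |C(F_5)_aff| = 5.


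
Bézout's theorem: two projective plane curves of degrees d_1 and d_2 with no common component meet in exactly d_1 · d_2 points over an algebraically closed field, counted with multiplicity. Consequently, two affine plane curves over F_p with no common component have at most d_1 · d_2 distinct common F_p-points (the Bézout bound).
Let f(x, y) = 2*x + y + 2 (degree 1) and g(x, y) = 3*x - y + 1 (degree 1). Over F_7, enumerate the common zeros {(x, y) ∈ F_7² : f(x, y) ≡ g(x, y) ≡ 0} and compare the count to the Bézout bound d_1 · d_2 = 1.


Common zeros: {(5, 2)}; count = 1; Bézout bound = 1.

deg(f) = 1, deg(g) = 1, so Bézout bound = 1.
Scan x ∈ F_7. For each x, list the y ∈ F_7 with f(x, y) ≡ 0 and those with g(x, y) ≡ 0 (mod 7); the common zeros in that column are the intersection.
  x = 0: f ≡ 0 at y ∈ {5}; g ≡ 0 at y ∈ {1}; common: ∅.
  x = 1: f ≡ 0 at y ∈ {3}; g ≡ 0 at y ∈ {4}; common: ∅.
  x = 2: f ≡ 0 at y ∈ {1}; g ≡ 0 at y ∈ {0}; common: ∅.
  x = 3: f ≡ 0 at y ∈ {6}; g ≡ 0 at y ∈ {3}; common: ∅.
  x = 4: f ≡ 0 at y ∈ {4}; g ≡ 0 at y ∈ {6}; common: ∅.
  x = 5: f ≡ 0 at y ∈ {2}; g ≡ 0 at y ∈ {2}; common: {2}.
  x = 6: f ≡ 0 at y ∈ {0}; g ≡ 0 at y ∈ {5}; common: ∅.
Collecting: common zeros = {(5, 2)}, so the count is 1.
Comparison with the Bézout bound: 1 ≤ 1 = deg(f)·deg(g), as expected for curves with no common component (the bound is attained).


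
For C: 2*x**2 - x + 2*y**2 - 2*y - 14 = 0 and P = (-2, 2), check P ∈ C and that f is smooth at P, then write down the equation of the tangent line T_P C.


Tangent line at P: -9*x + 6*y - 30 = 0.

Step 1: f(-2, 2) = 0, so P lies on C.
Step 2: partial derivatives
  f_x(x, y) = 4*x - 1, f_y(x, y) = 4*y - 2.
  f_x(P) = -9, f_y(P) = 6 (gradient nonzero, so P is smooth).
Step 3: tangent line at P: -9·(x − -2) + 6·(y − 2) = 0.
Expanding: -9*x + 6*y - 30 = 0.


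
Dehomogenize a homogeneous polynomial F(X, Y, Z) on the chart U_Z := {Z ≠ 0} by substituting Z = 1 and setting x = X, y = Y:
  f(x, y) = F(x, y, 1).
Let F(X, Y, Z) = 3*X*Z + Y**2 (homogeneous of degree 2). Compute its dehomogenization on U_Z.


f(x, y) = 3*x + y**2

On U_Z we set Z = 1. Each monomial c·X^i·Y^j·Z^k in F becomes c·x^i·y^j·1^k = c·x^i·y^j.
Substituting Z = 1: F(X, Y, 1) = 3*x + y**2.
Note: deg(f) ≤ deg(F) = 2; strict inequality happens when F is divisible by Z (lost terms).


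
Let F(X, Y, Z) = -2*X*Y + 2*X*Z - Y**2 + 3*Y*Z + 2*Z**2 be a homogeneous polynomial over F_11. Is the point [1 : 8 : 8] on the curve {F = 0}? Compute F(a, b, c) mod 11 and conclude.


F(1,8,8) ≡ 3 (mod 11); P is NOT on the curve.

Evaluate F(1, 8, 8) term-by-term (mod 11).
  -2*X*Y ↦ -2·1·8·1 = -16
  2*X*Z ↦ 2·1·1·8 = 16
  -Y**2 ↦ -1·1·64·1 = -64
  3*Y*Z ↦ 3·1·8·8 = 192
  2*Z**2 ↦ 2·1·1·64 = 128
Sum: F(1, 8, 8) = (-16) + (16) + (-64) + (192) + (128) = 256.
Reducing mod 11: 256 ≡ 3 (mod 11).
Since F(a, b, c) ≡ 3 ≠ 0 (mod 11), P does NOT lie on the curve.


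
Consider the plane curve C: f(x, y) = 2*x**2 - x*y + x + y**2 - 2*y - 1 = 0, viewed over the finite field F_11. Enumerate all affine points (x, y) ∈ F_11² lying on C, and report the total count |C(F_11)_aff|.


Affine F_11-points: {(1, 1), (1, 2), (3, 8), (5, 2), (5, 5), (6, 0), (6, 8), (8, 5), (10, 0), (10, 1)}; count = 10.

For each of the 121 pairs (x, y) ∈ F_11², evaluate f(x, y) mod 11. Record the zeros.
  x = 0: [0↦10, 1↦9, 2↦10, 3↦2, 4↦7, 5↦3, 6↦1, 7↦1, 8↦3, 9↦7, 10↦2]  zeros at y ∈ ∅
  x = 1: [0↦2, 1↦0, 2↦0, 3↦2, 4↦6, 5↦1, 6↦9, 7↦8, 8↦9, 9↦1, 10↦6]  zeros at y ∈ {1, 2}
  x = 2: [0↦9, 1↦6, 2↦5, 3↦6, 4↦9, 5↦3, 6↦10, 7↦8, 8↦8, 9↦10, 10↦3]  zeros at y ∈ ∅
  x = 3: [0↦9, 1↦5, 2↦3, 3↦3, 4↦5, 5↦9, 6↦4, 7↦1, 8↦0, 9↦1, 10↦4]  zeros at y ∈ {8}
  x = 4: [0↦2, 1↦8, 2↦5, 3↦4, 4↦5, 5↦8, 6↦2, 7↦9, 8↦7, 9↦7, 10↦9]  zeros at y ∈ ∅
  x = 5: [0↦10, 1↦4, 2↦0, 3↦9, 4↦9, 5↦0, 6↦4, 7↦10, 8↦7, 9↦6, 10↦7]  zeros at y ∈ {2, 5}
  x = 6: [0↦0, 1↦4, 2↦10, 3↦7, 4↦6, 5↦7, 6↦10, 7↦4, 8↦0, 9↦9, 10↦9]  zeros at y ∈ {0, 8}
  x = 7: [0↦5, 1↦8, 2↦2, 3↦9, 4↦7, 5↦7, 6↦9, 7↦2, 8↦8, 9↦5, 10↦4]  zeros at y ∈ ∅
  x = 8: [0↦3, 1↦5, 2↦9, 3↦4, 4↦1, 5↦0, 6↦1, 7↦4, 8↦9, 9↦5, 10↦3]  zeros at y ∈ {5}
  x = 9: [0↦5, 1↦6, 2↦9, 3↦3, 4↦10, 5↦8, 6↦8, 7↦10, 8↦3, 9↦9, 10↦6]  zeros at y ∈ ∅
  x = 10: [0↦0, 1↦0, 2↦2, 3↦6, 4↦1, 5↦9, 6↦8, 7↦9, 8↦1, 9↦6, 10↦2]  zeros at y ∈ {0, 1}
Collecting zeros: affine points = {(1, 1), (1, 2), (3, 8), (5, 2), (5, 5), (6, 0), (6, 8), (8, 5), (10, 0), (10, 1)}.
Total count |C(F_11)_aff| = 10.


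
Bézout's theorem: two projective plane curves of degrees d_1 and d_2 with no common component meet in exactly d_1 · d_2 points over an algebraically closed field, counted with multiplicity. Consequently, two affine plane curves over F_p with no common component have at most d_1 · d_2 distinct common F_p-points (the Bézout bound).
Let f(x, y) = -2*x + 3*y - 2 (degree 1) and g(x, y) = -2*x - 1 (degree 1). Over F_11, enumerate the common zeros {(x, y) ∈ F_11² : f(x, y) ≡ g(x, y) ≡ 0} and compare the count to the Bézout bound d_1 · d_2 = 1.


Common zeros: {(5, 4)}; count = 1; Bézout bound = 1.

deg(f) = 1, deg(g) = 1, so Bézout bound = 1.
Scan x ∈ F_11. For each x, list the y ∈ F_11 with f(x, y) ≡ 0 and those with g(x, y) ≡ 0 (mod 11); the common zeros in that column are the intersection.
  x = 0: f ≡ 0 at y ∈ {8}; g ≡ 0 at y ∈ ∅; common: ∅.
  x = 1: f ≡ 0 at y ∈ {5}; g ≡ 0 at y ∈ ∅; common: ∅.
  x = 2: f ≡ 0 at y ∈ {2}; g ≡ 0 at y ∈ ∅; common: ∅.
  x = 3: f ≡ 0 at y ∈ {10}; g ≡ 0 at y ∈ ∅; common: ∅.
  x = 4: f ≡ 0 at y ∈ {7}; g ≡ 0 at y ∈ ∅; common: ∅.
  x = 5: f ≡ 0 at y ∈ {4}; g ≡ 0 at y ∈ {0, 1, 2, 3, 4, 5, 6, 7, 8, 9, 10}; common: {4}.
  x = 6: f ≡ 0 at y ∈ {1}; g ≡ 0 at y ∈ ∅; common: ∅.
  x = 7: f ≡ 0 at y ∈ {9}; g ≡ 0 at y ∈ ∅; common: ∅.
  x = 8: f ≡ 0 at y ∈ {6}; g ≡ 0 at y ∈ ∅; common: ∅.
  x = 9: f ≡ 0 at y ∈ {3}; g ≡ 0 at y ∈ ∅; common: ∅.
  x = 10: f ≡ 0 at y ∈ {0}; g ≡ 0 at y ∈ ∅; common: ∅.
Collecting: common zeros = {(5, 4)}, so the count is 1.
Comparison with the Bézout bound: 1 ≤ 1 = deg(f)·deg(g), as expected for curves with no common component (the bound is attained).


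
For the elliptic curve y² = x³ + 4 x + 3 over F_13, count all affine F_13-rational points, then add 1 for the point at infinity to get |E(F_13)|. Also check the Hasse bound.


Affine points = {(0, 4), (0, 9), (3, 4), (3, 9), (6, 3), (6, 10), (7, 6), (7, 7), (8, 1), (8, 12), (9, 1), (9, 12), (10, 4), (10, 9), (11, 0)}; affine count = 15; |E(F_13)| = 16.

Discriminant check: Δ ∝ 4a³ + 27b² = 4·4³ + 27·3² = 4·64 + 27·9 ≡ 5 (mod 13). Nonzero ⇒ E is nonsingular.
For each x ∈ F_13, compute rhs = x³ + 4·x + 3 mod 13, then count y ∈ F_13 with y² ≡ rhs.
  x = 0: rhs = 3, matching y values: 4, 9 (2 points).
  x = 1: rhs = 8, matching y values: none (0 points).
  x = 2: rhs = 6, matching y values: none (0 points).
  x = 3: rhs = 3, matching y values: 4, 9 (2 points).
  x = 4: rhs = 5, matching y values: none (0 points).
  x = 5: rhs = 5, matching y values: none (0 points).
  x = 6: rhs = 9, matching y values: 3, 10 (2 points).
  x = 7: rhs = 10, matching y values: 6, 7 (2 points).
  x = 8: rhs = 1, matching y values: 1, 12 (2 points).
  x = 9: rhs = 1, matching y values: 1, 12 (2 points).
  x = 10: rhs = 3, matching y values: 4, 9 (2 points).
  x = 11: rhs = 0, matching y values: 0 (1 points).
  x = 12: rhs = 11, matching y values: none (0 points).
Total affine count: 15.
Full point count |E(F_13)| = 15 + 1 = 16.
Hasse bound: |16 − (13+1)| = |2| = 2 ≤ 2√13 ≈ 7.2111 ✓.


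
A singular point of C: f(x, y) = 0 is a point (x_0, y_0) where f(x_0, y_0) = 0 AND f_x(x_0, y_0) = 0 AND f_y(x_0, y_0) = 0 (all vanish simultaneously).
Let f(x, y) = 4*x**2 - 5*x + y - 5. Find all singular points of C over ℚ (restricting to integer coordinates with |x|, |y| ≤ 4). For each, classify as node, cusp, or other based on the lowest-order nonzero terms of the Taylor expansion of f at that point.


No singular points in the scanned grid; C is smooth there.

Compute partial derivatives:
  f_x = 8*x - 5.
  f_y = 1.
f_y = 1 is a nonzero constant, so f_y never vanishes: no point (x, y) can satisfy f = f_x = f_y = 0. In particular no (x, y) ∈ {−4, ..., 4}² is singular; the curve is smooth.


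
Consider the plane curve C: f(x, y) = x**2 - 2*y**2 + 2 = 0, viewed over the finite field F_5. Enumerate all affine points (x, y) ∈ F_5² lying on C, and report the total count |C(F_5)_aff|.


Affine F_5-points: {(0, 1), (0, 4), (1, 2), (1, 3), (4, 2), (4, 3)}; count = 6.

For each of the 25 pairs (x, y) ∈ F_5², evaluate f(x, y) mod 5. Record the zeros.
  x = 0: [0↦2, 1↦0, 2↦4, 3↦4, 4↦0]  zeros at y ∈ {1, 4}
  x = 1: [0↦3, 1↦1, 2↦0, 3↦0, 4↦1]  zeros at y ∈ {2, 3}
  x = 2: [0↦1, 1↦4, 2↦3, 3↦3, 4↦4]  zeros at y ∈ ∅
  x = 3: [0↦1, 1↦4, 2↦3, 3↦3, 4↦4]  zeros at y ∈ ∅
  x = 4: [0↦3, 1↦1, 2↦0, 3↦0, 4↦1]  zeros at y ∈ {2, 3}
Collecting zeros: affine points = {(0, 1), (0, 4), (1, 2), (1, 3), (4, 2), (4, 3)}.
Total count |C(F_5)_aff| = 6.


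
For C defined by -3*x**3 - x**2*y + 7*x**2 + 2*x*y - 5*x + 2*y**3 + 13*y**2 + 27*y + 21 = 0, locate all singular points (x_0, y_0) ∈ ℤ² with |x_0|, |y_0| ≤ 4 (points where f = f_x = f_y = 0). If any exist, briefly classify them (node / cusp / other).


Singular points: {(1, -2)}; classification: cusp.

Compute partial derivatives:
  f_x = -9*x**2 - 2*x*y + 14*x + 2*y - 5.
  f_y = -x**2 + 2*x + 6*y**2 + 26*y + 27.
Scan x_0 ∈ {−4, ..., 4}. For each x_0, f_y(x_0, y) is a polynomial in y; find its integer roots y ∈ {−4, ..., 4}, then test f_x and f at those candidates.
  x = -4: f_y(-4, y) = 6*y**2 + 26*y + 3; no integer root y with |y| ≤ 4.
  x = -3: f_y(-3, y) = 6*y**2 + 26*y + 12; no integer root y with |y| ≤ 4.
  x = -2: f_y(-2, y) = 6*y**2 + 26*y + 19; no integer root y with |y| ≤ 4.
  x = -1: f_y(-1, y) = 6*y**2 + 26*y + 24; vanishes at y ∈ {-3}. (-1, -3): f_x = -40 ≠ 0.
  x = 0: f_y(0, y) = 6*y**2 + 26*y + 27; no integer root y with |y| ≤ 4.
  x = 1: f_y(1, y) = 6*y**2 + 26*y + 28; vanishes at y ∈ {-2}. (1, -2): f_x = 0, f = 0 — SINGULAR.
  x = 2: f_y(2, y) = 6*y**2 + 26*y + 27; no integer root y with |y| ≤ 4.
  x = 3: f_y(3, y) = 6*y**2 + 26*y + 24; vanishes at y ∈ {-3}. (3, -3): f_x = -32 ≠ 0.
  x = 4: f_y(4, y) = 6*y**2 + 26*y + 19; no integer root y with |y| ≤ 4.
Only singular point on the grid: (1, -2).
Classify: substitute x = 1 + u, y = -2 + v and expand: f = -3*u**3 - u**2*v + 2*v**3 + v**2.
No constant or linear terms (consistent with a singular point). Quadratic part: v**2. Cubic part: -3*u**3 - u**2*v + 2*v**3.
The quadratic part v**2 is a perfect square, so there is a single (double) tangent line v = 0, i.e. y = -2. Restricting the cubic part to that line (v = 0) leaves -3*u**3 ≠ 0, so f is not divisible by v and the branch is v² ≈ 3*u**3 to lowest order — this is a cusp.
Classification: cusp.
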